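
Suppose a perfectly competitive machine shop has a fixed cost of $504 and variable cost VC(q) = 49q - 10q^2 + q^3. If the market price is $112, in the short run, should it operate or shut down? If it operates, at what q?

Variable cost is VC = 49q - 10q^2 + q^3, so AVC = VC/q = 49 - 10q + q^2 and MC = dTC/dq = 49 - 20q + 3q^2.
The AVC parabola has its vertex at q = 10/2 = 5, where AVC = 49 - 10·5 + 5^2 = $24.
P = $112 exceeds min AVC = $24, so the firm stays open.
Solving P = MC: -63 - 20q + 3q^2 = 0 ⇒ q = -7/3 or 9. On the upward-sloping branch, q* = 9.
Check: AVC at q = 9 is $40 ≤ P, so revenue covers variable cost.
Profit = P·q − TC = 112·9 − 864 = $144.

Produce at q = 9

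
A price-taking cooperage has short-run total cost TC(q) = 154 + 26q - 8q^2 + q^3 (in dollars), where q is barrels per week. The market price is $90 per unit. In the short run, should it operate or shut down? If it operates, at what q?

Produce at q = 8

Variable cost is VC = 26q - 8q^2 + q^3, so AVC = VC/q = 26 - 8q + q^2 and MC = dTC/dq = 26 - 16q + 3q^2.
The AVC parabola has its vertex at q = 8/2 = 4, where AVC = 26 - 8·4 + 4^2 = $10.
Since P = $90 ≥ min AVC = $10, price covers variable cost and the firm should produce.
Solving P = MC: -64 - 16q + 3q^2 = 0 ⇒ q = -8/3 or 8. On the upward-sloping branch, q* = 8.
Check: AVC at q = 8 is $26 ≤ P, so revenue covers variable cost.
Profit = P·q − TC = 90·8 − 362 = $358.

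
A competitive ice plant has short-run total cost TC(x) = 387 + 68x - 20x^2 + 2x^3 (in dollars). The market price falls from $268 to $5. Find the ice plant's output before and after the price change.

MC = 68 - 40x + 6x^2; the shutdown threshold is min AVC = $18 (at x = 5).
At P = $268 ≥ min AVC, set P = MC on the rising branch: x = 10.
At P = $5 < min AVC = $18, price no longer covers variable cost at any output, so the firm shuts down: x = 0.

Output falls from 10 to 0 (the firm shuts down)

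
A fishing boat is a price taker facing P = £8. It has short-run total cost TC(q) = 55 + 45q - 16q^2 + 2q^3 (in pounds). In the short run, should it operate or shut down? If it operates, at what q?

Shut down

Variable cost is VC = 45q - 16q^2 + 2q^3, so AVC = VC/q = 45 - 16q + 2q^2 and MC = dTC/dq = 45 - 32q + 6q^2.
AVC hits its minimum where MC = AVC, at q = 4, giving min AVC = 45 - 16·4 + 2·4^2 = £13.
With P < min AVC (£8 < £13), every unit sold adds to the loss.
Shutting down limits the loss to fixed cost, £55.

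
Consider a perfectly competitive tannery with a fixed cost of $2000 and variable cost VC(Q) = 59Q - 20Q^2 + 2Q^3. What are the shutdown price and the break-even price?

Shutdown price = $9; break-even price = $259

AVC = 59 - 20Q + 2Q^2; minimized at Q = 5, giving min AVC = $9. That is the shutdown price.
ATC = 2000/Q + 59 - 20Q + 2Q^2. Setting dATC/dQ = −2000/Q^2 − 20 + 4Q = 0 gives Q = 10 (since 4·10^3 − 20·10^2 = 2000).
min ATC = 2000/10 + 59 − 20·10 + 2·10^2 = $259. That is the break-even price.
Between these two prices the firm operates at a loss; above $259 it earns a profit.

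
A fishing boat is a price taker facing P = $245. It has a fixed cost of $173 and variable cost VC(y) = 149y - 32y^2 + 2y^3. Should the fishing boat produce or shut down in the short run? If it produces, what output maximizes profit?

Produce at y = 12

From TC, MC = TC'(y) = 149 - 64y + 6y^2 and AVC = VC/y = 149 - 32y + 2y^2.
The AVC parabola has its vertex at y = 32/4 = 8, where AVC = 149 - 32·8 + 2·8^2 = $21.
P = $245 exceeds min AVC = $21, so the firm stays open.
Solving P = MC: -96 - 64y + 6y^2 = 0 ⇒ y = -4/3 or 12. On the upward-sloping branch, y* = 12.
Check: AVC at y = 12 is $53 ≤ P, so revenue covers variable cost.
Profit = P·y − TC = 245·12 − 809 = $2131.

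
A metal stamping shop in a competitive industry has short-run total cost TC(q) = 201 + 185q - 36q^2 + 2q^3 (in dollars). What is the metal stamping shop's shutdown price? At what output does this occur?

The firm shuts down when price falls below the minimum of average variable cost. AVC = VC/q = 185 - 36q + 2q^2.
dAVC/dq = -36 + 4q = 0 gives q = 9. min AVC = 185 - 36·9 + 2·9^2 = 23.
So the shutdown price is $23.

$23 per unit, at q = 9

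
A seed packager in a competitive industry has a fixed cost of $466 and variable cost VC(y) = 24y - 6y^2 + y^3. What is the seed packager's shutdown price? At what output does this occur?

$15 per unit, at y = 3

The shutdown price is the minimum of AVC. VC = 24y - 6y^2 + y^3, so AVC = 24 - 6y + y^2.
At the minimum of AVC, MC = AVC. MC = 24 - 12y + 3y^2; setting MC = AVC gives 2y^2 - 6y = 0, so y = 3. min AVC = 15.
For P < $15 the firm produces nothing.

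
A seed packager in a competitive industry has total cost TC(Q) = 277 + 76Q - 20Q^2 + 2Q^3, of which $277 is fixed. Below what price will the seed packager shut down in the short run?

Short-run supply begins at min AVC. From VC = 76Q - 20Q^2 + 2Q^3, AVC = 76 - 20Q + 2Q^2.
dAVC/dQ = -20 + 4Q = 0 gives Q = 5. min AVC = 76 - 20·5 + 2·5^2 = 26.
For P < $26 the firm produces nothing.

$26 per unit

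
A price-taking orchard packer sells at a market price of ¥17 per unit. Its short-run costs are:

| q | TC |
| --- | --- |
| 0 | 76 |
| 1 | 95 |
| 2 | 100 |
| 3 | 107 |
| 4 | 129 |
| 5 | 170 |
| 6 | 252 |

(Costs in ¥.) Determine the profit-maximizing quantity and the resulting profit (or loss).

q = 3; profit = -¥56

Tabulate TR − TC: q=0: -76; q=1: -78; q=2: -66; q=3: -56; q=4: -61; q=5: -85; q=6: -150.
Profit is maximized at q = 3. AVC there is 31/3 = ¥10.33 ≤ P, so producing beats shutting down (which would give -¥76).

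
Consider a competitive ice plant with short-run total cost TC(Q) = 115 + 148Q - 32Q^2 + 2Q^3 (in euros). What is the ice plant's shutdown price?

€20 per unit

The shutdown price is the minimum of AVC. VC = 148Q - 32Q^2 + 2Q^3, so AVC = 148 - 32Q + 2Q^2.
At the minimum of AVC, MC = AVC. MC = 148 - 64Q + 6Q^2; setting MC = AVC gives 4Q^2 - 32Q = 0, so Q = 8. min AVC = 20.
For P < €20 the firm produces nothing.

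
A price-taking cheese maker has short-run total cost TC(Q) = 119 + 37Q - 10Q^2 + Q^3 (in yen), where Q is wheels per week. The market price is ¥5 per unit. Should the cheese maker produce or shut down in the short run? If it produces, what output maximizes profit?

Shut down

Variable cost is VC = 37Q - 10Q^2 + Q^3, so AVC = VC/Q = 37 - 10Q + Q^2 and MC = dTC/dQ = 37 - 20Q + 3Q^2.
AVC hits its minimum where MC = AVC, at Q = 5, giving min AVC = 37 - 10·5 + 5^2 = ¥12.
P = ¥5 lies below min AVC = ¥12; no output level covers variable cost.
Best response: produce nothing and absorb the ¥119 fixed cost.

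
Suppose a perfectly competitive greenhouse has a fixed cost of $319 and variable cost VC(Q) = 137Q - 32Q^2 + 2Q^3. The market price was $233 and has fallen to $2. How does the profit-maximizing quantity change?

AVC = 137 - 32Q + 2Q^2, minimized at Q = 8 where min AVC = $9. MC = 137 - 64Q + 6Q^2.
At P = $233 ≥ min AVC, set P = MC on the rising branch: Q = 12.
At P = $2 < min AVC = $9, price no longer covers variable cost at any output, so the firm shuts down: Q = 0.

Output falls from 12 to 0 (the firm shuts down)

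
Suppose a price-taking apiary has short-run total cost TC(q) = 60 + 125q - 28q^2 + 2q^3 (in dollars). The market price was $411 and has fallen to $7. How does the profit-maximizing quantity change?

AVC = 125 - 28q + 2q^2, minimized at q = 7 where min AVC = $27. MC = 125 - 56q + 6q^2.
At P = $411 ≥ min AVC, set P = MC on the rising branch: q = 13.
At P = $7 < min AVC = $27, price no longer covers variable cost at any output, so the firm shuts down: q = 0.

Output falls from 13 to 0 (the firm shuts down)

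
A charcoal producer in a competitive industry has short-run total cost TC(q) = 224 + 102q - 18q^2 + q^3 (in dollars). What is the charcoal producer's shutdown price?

The firm shuts down when price falls below the minimum of average variable cost. AVC = VC/q = 102 - 18q + q^2.
dAVC/dq = -18 + 2q = 0 gives q = 9. min AVC = 102 - 18·9 + 9^2 = 21.
For P < $21 the firm produces nothing.

$21 per unit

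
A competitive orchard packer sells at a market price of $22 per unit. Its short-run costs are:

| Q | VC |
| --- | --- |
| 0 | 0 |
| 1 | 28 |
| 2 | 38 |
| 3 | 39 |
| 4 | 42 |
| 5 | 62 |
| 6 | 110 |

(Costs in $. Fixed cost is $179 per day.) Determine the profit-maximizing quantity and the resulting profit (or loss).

Q = 5; profit = -$131

Tabulate TR − TC: Q=0: -179; Q=1: -185; Q=2: -173; Q=3: -152; Q=4: -133; Q=5: -131; Q=6: -157.
Profit is maximized at Q = 5. AVC there is 62/5 = $12.40 ≤ P, so producing beats shutting down (which would give -$179).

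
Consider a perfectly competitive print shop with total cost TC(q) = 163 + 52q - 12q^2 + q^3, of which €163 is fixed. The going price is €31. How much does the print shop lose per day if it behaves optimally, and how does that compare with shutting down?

Profit = -€65 at q = 7

AVC = 52 - 12q + q^2 has its minimum €16 at q = 6; price €31 clears that bar, so the firm operates.
With MC = 52 - 24q + 3q^2, P = MC on the upward-sloping part at q* = 7.
TR = 31·7 = 217. TC = 163 + 119 = 282. Profit = 217 − 282 = -€65.
That loss of €65 beats the €163 the firm would lose by shutting down; producing recovers €98 of fixed cost.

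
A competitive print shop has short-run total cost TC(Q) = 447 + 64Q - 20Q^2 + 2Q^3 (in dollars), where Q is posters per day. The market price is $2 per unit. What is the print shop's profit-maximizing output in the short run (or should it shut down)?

Shut down

From TC, MC = TC'(Q) = 64 - 40Q + 6Q^2 and AVC = VC/Q = 64 - 20Q + 2Q^2.
AVC is minimized where dAVC/dQ = -20 + 4Q = 0, at Q = 5; min AVC = 64 - 20·5 + 2·5^2 = $14.
Since P = $2 < min AVC = $14, price fails to cover variable cost at any output.
Shutting down limits the loss to fixed cost, $447.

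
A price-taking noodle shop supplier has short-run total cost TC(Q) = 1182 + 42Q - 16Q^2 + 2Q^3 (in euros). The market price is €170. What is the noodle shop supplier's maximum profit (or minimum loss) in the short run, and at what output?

Profit = -€158 at Q = 8

AVC = 42 - 16Q + 2Q^2; min AVC = €10 at Q = 4. Since P = €170 ≥ min AVC, the firm produces.
MC = 42 - 32Q + 6Q^2. Setting P = MC and taking the root on the rising branch gives Q* = 8.
TR = 170·8 = 1360. TC = 1182 + 336 = 1518. Profit = 1360 − 1518 = -€158.
By producing, the firm covers all variable cost plus €1024 of fixed cost; shutting down would lose the full €1182.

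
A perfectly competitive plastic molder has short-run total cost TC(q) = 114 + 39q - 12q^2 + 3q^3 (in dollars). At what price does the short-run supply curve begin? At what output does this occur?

The shutdown price is the minimum of AVC. VC = 39q - 12q^2 + 3q^3, so AVC = 39 - 12q + 3q^2.
At the minimum of AVC, MC = AVC. MC = 39 - 24q + 9q^2; setting MC = AVC gives 6q^2 - 12q = 0, so q = 2. min AVC = 27.
For P < $27 the firm produces nothing.

$27 per unit, at q = 2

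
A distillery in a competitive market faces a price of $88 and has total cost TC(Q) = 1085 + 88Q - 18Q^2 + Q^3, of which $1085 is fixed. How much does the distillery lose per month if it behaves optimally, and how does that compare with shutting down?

AVC = 88 - 18Q + Q^2; min AVC = $7 at Q = 9. Since P = $88 ≥ min AVC, the firm produces.
MC = 88 - 36Q + 3Q^2. Setting P = MC and taking the root on the rising branch gives Q* = 12.
TR = 88·12 = 1056. TC = 1085 + 192 = 1277. Profit = 1056 − 1277 = -$221.
That loss of $221 beats the $1085 the firm would lose by shutting down; producing recovers $864 of fixed cost.

Profit = -$221 at Q = 12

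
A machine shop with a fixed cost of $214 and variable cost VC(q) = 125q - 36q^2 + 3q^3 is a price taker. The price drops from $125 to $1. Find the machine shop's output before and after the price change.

Output falls from 8 to 0 (the firm shuts down)

MC = 125 - 72q + 9q^2; the shutdown threshold is min AVC = $17 (at q = 6).
At P = $125 ≥ min AVC, set P = MC on the rising branch: q = 8.
At P = $1 < min AVC = $17, price no longer covers variable cost at any output, so the firm shuts down: q = 0.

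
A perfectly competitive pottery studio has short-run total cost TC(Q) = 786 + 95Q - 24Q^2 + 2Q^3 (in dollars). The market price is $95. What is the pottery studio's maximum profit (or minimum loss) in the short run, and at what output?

AVC = 95 - 24Q + 2Q^2; min AVC = $23 at Q = 6. Since P = $95 ≥ min AVC, the firm produces.
With MC = 95 - 48Q + 6Q^2, P = MC on the upward-sloping part at Q* = 8.
TR = 95·8 = 760. TC = 786 + 248 = 1034. Profit = 760 − 1034 = -$274.
Shutting down would mean losing the fixed cost of $786, so operating at a loss of $274 is better by $512.

Profit = -$274 at Q = 8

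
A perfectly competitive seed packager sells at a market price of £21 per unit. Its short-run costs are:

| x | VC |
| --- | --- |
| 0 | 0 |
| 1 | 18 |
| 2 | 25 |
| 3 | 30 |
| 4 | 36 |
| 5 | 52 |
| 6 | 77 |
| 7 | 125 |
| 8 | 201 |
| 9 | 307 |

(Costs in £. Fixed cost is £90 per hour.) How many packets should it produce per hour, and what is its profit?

x = 5; profit = -£37

Compute π = P·x − TC at each output: x=0: -90; x=1: -87; x=2: -73; x=3: -57; x=4: -42; x=5: -37; x=6: -41; x=7: -68; x=8: -123; x=9: -208.
Profit is maximized at x = 5. AVC there is 52/5 = £10.40 ≤ P, so producing beats shutting down (which would give -£90).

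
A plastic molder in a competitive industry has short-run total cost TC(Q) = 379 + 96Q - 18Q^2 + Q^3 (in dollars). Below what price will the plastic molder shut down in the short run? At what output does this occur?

$15 per unit, at Q = 9

Short-run supply begins at min AVC. From VC = 96Q - 18Q^2 + Q^3, AVC = 96 - 18Q + Q^2.
At the minimum of AVC, MC = AVC. MC = 96 - 36Q + 3Q^2; setting MC = AVC gives 2Q^2 - 18Q = 0, so Q = 9. min AVC = 15.
The firm shuts down for any P below $15.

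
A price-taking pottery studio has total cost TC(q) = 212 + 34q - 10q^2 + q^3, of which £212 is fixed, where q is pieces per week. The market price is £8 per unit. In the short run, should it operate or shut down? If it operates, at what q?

Variable cost is VC = 34q - 10q^2 + q^3, so AVC = VC/q = 34 - 10q + q^2 and MC = dTC/dq = 34 - 20q + 3q^2.
The AVC parabola has its vertex at q = 10/2 = 5, where AVC = 34 - 10·5 + 5^2 = £9.
Since P = £8 < min AVC = £9, price fails to cover variable cost at any output.
Best response: produce nothing and absorb the £212 fixed cost.

Shut down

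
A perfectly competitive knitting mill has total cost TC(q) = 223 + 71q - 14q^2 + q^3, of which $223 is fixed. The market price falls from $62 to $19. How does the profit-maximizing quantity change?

Output falls from 9 to 0 (the firm shuts down)

MC = 71 - 28q + 3q^2; the shutdown threshold is min AVC = $22 (at q = 7).
At P = $62 ≥ min AVC, set P = MC on the rising branch: q = 9.
At P = $19 < min AVC = $22, price no longer covers variable cost at any output, so the firm shuts down: q = 0.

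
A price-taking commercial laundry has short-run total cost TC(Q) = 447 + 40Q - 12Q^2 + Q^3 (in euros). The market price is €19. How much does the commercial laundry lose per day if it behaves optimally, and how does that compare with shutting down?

AVC = 40 - 12Q + Q^2; min AVC = €4 at Q = 6. Since P = €19 ≥ min AVC, the firm produces.
MC = 40 - 24Q + 3Q^2. Setting P = MC and taking the root on the rising branch gives Q* = 7.
TR = 19·7 = 133. TC = 447 + 35 = 482. Profit = 133 − 482 = -€349.
That loss of €349 beats the €447 the firm would lose by shutting down; producing recovers €98 of fixed cost.

Profit = -€349 at Q = 7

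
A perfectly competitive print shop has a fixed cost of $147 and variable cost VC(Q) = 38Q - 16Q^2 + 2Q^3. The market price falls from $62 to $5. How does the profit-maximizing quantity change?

Output falls from 6 to 0 (the firm shuts down)

MC = 38 - 32Q + 6Q^2; the shutdown threshold is min AVC = $6 (at Q = 4).
At P = $62 ≥ min AVC, set P = MC on the rising branch: Q = 6.
At P = $5 < min AVC = $6, price no longer covers variable cost at any output, so the firm shuts down: Q = 0.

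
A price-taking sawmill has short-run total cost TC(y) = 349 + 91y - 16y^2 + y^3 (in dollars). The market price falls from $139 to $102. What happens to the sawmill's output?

Output falls from 12 to 11

AVC = 91 - 16y + y^2, minimized at y = 8 where min AVC = $27. MC = 91 - 32y + 3y^2.
With P = $139 above the shutdown price, P = MC gives y = 12.
At P = $102 ≥ min AVC, set P = MC: y = 11. The firm stays open but cuts output.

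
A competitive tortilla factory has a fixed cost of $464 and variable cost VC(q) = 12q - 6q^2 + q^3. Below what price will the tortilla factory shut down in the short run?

Short-run supply begins at min AVC. From VC = 12q - 6q^2 + q^3, AVC = 12 - 6q + q^2.
At the minimum of AVC, MC = AVC. MC = 12 - 12q + 3q^2; setting MC = AVC gives 2q^2 - 6q = 0, so q = 3. min AVC = 3.
The firm shuts down for any P below $3.

$3 per unit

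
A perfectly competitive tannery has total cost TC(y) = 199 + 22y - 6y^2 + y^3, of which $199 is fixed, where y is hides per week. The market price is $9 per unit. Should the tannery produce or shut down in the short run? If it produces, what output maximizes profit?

Shut down

Strip out fixed cost: VC = 22y - 6y^2 + y^3. Then AVC = 22 - 6y + y^2 and MC = 22 - 12y + 3y^2.
The AVC parabola has its vertex at y = 6/2 = 3, where AVC = 22 - 6·3 + 3^2 = $13.
P = $9 lies below min AVC = $13; no output level covers variable cost.
Shutting down limits the loss to fixed cost, $199.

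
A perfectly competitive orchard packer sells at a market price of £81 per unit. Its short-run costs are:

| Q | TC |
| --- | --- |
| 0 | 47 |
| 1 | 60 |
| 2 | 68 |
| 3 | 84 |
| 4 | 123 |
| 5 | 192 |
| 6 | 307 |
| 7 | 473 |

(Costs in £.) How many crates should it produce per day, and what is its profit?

Q = 5; profit = £213

Tabulate TR − TC: Q=0: -47; Q=1: 21; Q=2: 94; Q=3: 159; Q=4: 201; Q=5: 213; Q=6: 179; Q=7: 94.
Profit is maximized at Q = 5. AVC there is 145/5 = £29 ≤ P, so producing beats shutting down (which would give -£47).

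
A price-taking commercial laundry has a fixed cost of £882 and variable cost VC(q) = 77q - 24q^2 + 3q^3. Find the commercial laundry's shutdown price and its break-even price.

Shutdown price = £29; break-even price = £182

Shutdown price = min AVC. AVC = 77 - 24q + 3q^2, with vertex at q = 4 and minimum £29.
ATC = 882/q + 77 - 24q + 3q^2. Setting dATC/dq = −882/q^2 − 24 + 6q = 0 gives q = 7 (since 6·7^3 − 24·7^2 = 882).
min ATC = 882/7 + 77 − 24·7 + 3·7^2 = £182. That is the break-even price.
For £29 ≤ P < £182 the firm produces at a loss; below £29 it shuts down.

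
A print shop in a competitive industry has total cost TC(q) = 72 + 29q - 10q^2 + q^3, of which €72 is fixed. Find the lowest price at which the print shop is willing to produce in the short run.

The firm shuts down when price falls below the minimum of average variable cost. AVC = VC/q = 29 - 10q + q^2.
At the minimum of AVC, MC = AVC. MC = 29 - 20q + 3q^2; setting MC = AVC gives 2q^2 - 10q = 0, so q = 5. min AVC = 4.
So the shutdown price is €4.

€4 per unit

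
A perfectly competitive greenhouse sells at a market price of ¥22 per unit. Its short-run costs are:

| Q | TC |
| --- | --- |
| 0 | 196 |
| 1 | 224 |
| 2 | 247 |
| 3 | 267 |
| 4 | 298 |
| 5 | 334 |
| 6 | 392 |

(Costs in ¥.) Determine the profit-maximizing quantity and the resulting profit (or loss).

Tabulate TR − TC: Q=0: -196; Q=1: -202; Q=2: -203; Q=3: -201; Q=4: -210; Q=5: -224; Q=6: -260.
Profit is highest at Q = 0. Equivalently, the lowest AVC in the table is 71/3 ≈ ¥23.67 at Q = 3, and P = ¥22 falls below it — price never covers variable cost, so the firm shuts down and loses only its fixed cost.

Q = 0 (shut down); profit = -¥196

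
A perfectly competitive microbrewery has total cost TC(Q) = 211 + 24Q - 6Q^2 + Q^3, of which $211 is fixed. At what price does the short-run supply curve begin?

$15 per unit

Short-run supply begins at min AVC. From VC = 24Q - 6Q^2 + Q^3, AVC = 24 - 6Q + Q^2.
dAVC/dQ = -6 + 2Q = 0 gives Q = 3. min AVC = 24 - 6·3 + 3^2 = 15.
The firm shuts down for any P below $15.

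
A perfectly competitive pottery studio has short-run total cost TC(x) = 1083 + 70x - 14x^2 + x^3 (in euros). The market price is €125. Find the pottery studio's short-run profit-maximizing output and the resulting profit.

Profit = -€115 at x = 11

AVC = 70 - 14x + x^2 has its minimum €21 at x = 7; price €125 clears that bar, so the firm operates.
MC = 70 - 28x + 3x^2. Setting P = MC and taking the root on the rising branch gives x* = 11.
TR = 125·11 = 1375. TC = 1083 + 407 = 1490. Profit = 1375 − 1490 = -€115.
That loss of €115 beats the €1083 the firm would lose by shutting down; producing recovers €968 of fixed cost.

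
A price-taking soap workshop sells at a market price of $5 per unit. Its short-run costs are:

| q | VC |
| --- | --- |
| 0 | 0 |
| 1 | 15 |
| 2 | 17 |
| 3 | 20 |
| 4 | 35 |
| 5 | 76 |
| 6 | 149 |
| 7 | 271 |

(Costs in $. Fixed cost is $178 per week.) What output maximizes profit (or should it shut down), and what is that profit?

q = 0 (shut down); profit = -$178

Tabulate TR − TC: q=0: -178; q=1: -188; q=2: -185; q=3: -183; q=4: -193; q=5: -229; q=6: -297; q=7: -414.
Profit is highest at q = 0. Equivalently, the lowest AVC in the table is 20/3 ≈ $6.67 at q = 3, and P = $5 falls below it — price never covers variable cost, so the firm shuts down and loses only its fixed cost.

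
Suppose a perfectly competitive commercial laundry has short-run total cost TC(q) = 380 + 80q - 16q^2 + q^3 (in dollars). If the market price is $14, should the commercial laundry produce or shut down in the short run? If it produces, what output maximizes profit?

Variable cost is VC = 80q - 16q^2 + q^3, so AVC = VC/q = 80 - 16q + q^2 and MC = dTC/dq = 80 - 32q + 3q^2.
AVC is minimized where dAVC/dq = -16 + 2q = 0, at q = 8; min AVC = 80 - 16·8 + 8^2 = $16.
P = $14 lies below min AVC = $16; no output level covers variable cost.
The firm minimizes its loss by shutting down and losing only its fixed cost of $380.

Shut down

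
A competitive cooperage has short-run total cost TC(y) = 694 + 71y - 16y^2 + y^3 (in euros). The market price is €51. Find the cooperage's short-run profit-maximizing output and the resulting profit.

Profit = -€294 at y = 10

AVC = 71 - 16y + y^2; min AVC = €7 at y = 8. Since P = €51 ≥ min AVC, the firm produces.
MC = 71 - 32y + 3y^2. Setting P = MC and taking the root on the rising branch gives y* = 10.
TR = 51·10 = 510. TC = 694 + 110 = 804. Profit = 510 − 804 = -€294.
That loss of €294 beats the €694 the firm would lose by shutting down; producing recovers €400 of fixed cost.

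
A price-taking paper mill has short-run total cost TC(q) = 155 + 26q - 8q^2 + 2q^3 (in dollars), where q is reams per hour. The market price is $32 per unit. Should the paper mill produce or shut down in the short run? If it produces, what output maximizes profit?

Variable cost is VC = 26q - 8q^2 + 2q^3, so AVC = VC/q = 26 - 8q + 2q^2 and MC = dTC/dq = 26 - 16q + 6q^2.
The AVC parabola has its vertex at q = 8/4 = 2, where AVC = 26 - 8·2 + 2·2^2 = $18.
Since P = $32 ≥ min AVC = $18, price covers variable cost and the firm should produce.
Solving P = MC: -6 - 16q + 6q^2 = 0 ⇒ q = -1/3 or 3. On the upward-sloping branch, q* = 3.
Check: AVC at q = 3 is $20 ≤ P, so revenue covers variable cost.
Profit = P·q − TC = 32·3 − 215 = -$119, a loss, but smaller than the $155 fixed cost the firm would lose by shutting down.

Produce at q = 3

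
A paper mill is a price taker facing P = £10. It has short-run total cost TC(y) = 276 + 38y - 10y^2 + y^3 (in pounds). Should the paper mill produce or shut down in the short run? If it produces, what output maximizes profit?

From TC, MC = TC'(y) = 38 - 20y + 3y^2 and AVC = VC/y = 38 - 10y + y^2.
The AVC parabola has its vertex at y = 10/2 = 5, where AVC = 38 - 10·5 + 5^2 = £13.
Since P = £10 < min AVC = £13, price fails to cover variable cost at any output.
Best response: produce nothing and absorb the £276 fixed cost.

Shut down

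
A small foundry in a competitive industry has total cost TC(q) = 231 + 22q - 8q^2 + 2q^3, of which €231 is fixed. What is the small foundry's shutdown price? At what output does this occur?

€14 per unit, at q = 2

The firm shuts down when price falls below the minimum of average variable cost. AVC = VC/q = 22 - 8q + 2q^2.
At the minimum of AVC, MC = AVC. MC = 22 - 16q + 6q^2; setting MC = AVC gives 4q^2 - 8q = 0, so q = 2. min AVC = 14.
So the shutdown price is €14.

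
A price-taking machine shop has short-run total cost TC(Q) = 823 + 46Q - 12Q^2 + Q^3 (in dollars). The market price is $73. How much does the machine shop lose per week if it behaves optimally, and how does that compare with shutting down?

AVC = 46 - 12Q + Q^2; min AVC = $10 at Q = 6. Since P = $73 ≥ min AVC, the firm produces.
MC = 46 - 24Q + 3Q^2. Setting P = MC and taking the root on the rising branch gives Q* = 9.
TR = 73·9 = 657. TC = 823 + 171 = 994. Profit = 657 − 994 = -$337.
That loss of $337 beats the $823 the firm would lose by shutting down; producing recovers $486 of fixed cost.

Profit = -$337 at Q = 9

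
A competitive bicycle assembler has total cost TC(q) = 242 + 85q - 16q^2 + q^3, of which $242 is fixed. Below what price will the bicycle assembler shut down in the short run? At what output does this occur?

The firm shuts down when price falls below the minimum of average variable cost. AVC = VC/q = 85 - 16q + q^2.
At the minimum of AVC, MC = AVC. MC = 85 - 32q + 3q^2; setting MC = AVC gives 2q^2 - 16q = 0, so q = 8. min AVC = 21.
The firm shuts down for any P below $21.

$21 per unit, at q = 8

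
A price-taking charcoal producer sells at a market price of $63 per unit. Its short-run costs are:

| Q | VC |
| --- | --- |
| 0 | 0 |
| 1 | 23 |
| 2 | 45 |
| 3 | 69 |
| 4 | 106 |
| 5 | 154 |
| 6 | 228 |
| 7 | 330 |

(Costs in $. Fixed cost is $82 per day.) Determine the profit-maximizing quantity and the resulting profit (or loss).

Tabulate TR − TC: Q=0: -82; Q=1: -42; Q=2: -1; Q=3: 38; Q=4: 64; Q=5: 79; Q=6: 68; Q=7: 29.
Profit is maximized at Q = 5. AVC there is 154/5 = $30.80 ≤ P, so producing beats shutting down (which would give -$82).

Q = 5; profit = $79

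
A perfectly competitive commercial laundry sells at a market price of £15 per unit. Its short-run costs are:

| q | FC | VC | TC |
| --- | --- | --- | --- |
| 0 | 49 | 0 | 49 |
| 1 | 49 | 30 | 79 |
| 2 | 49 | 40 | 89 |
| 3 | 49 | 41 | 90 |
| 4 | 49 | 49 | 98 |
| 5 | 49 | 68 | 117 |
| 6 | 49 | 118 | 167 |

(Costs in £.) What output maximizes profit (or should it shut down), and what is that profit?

Compute π = P·q − TC at each output: q=0: -49; q=1: -64; q=2: -59; q=3: -45; q=4: -38; q=5: -42; q=6: -77.
Profit is maximized at q = 4. AVC there is 49/4 = £12.25 ≤ P, so producing beats shutting down (which would give -£49).

q = 4; profit = -£38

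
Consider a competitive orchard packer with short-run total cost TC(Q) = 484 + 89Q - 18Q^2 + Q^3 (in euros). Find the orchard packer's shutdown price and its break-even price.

Shutdown price = min AVC. AVC = 89 - 18Q + Q^2, with vertex at Q = 9 and minimum €8.
ATC = 484/Q + 89 - 18Q + Q^2. Setting dATC/dQ = −484/Q^2 − 18 + 2Q = 0 gives Q = 11 (since 2·11^3 − 18·11^2 = 484).
min ATC = 484/11 + 89 − 18·11 + 11^2 = €56. That is the break-even price.
Between these two prices the firm operates at a loss; above €56 it earns a profit.

Shutdown price = €8; break-even price = €56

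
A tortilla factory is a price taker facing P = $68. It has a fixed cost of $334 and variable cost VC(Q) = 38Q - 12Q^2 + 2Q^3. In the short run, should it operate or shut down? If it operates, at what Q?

Produce at Q = 5

Strip out fixed cost: VC = 38Q - 12Q^2 + 2Q^3. Then AVC = 38 - 12Q + 2Q^2 and MC = 38 - 24Q + 6Q^2.
The AVC parabola has its vertex at Q = 12/4 = 3, where AVC = 38 - 12·3 + 2·3^2 = $20.
Because $68 ≥ $20, revenue can cover variable cost; the firm operates.
Set P = MC: 68 = 38 - 24Q + 6Q^2 → -30 - 24Q + 6Q^2 = 0. The roots are Q = -1 and Q = 5; the profit-maximizing output is on the rising part of MC, so Q* = 5.
Check: AVC at Q = 5 is $28 ≤ P, so revenue covers variable cost.
Profit = P·Q − TC = 68·5 − 474 = -$134, a loss, but smaller than the $334 fixed cost the firm would lose by shutting down.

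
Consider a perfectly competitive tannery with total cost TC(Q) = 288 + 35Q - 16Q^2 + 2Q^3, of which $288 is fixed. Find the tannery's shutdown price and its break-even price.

AVC = 35 - 16Q + 2Q^2; minimized at Q = 4, giving min AVC = $3. That is the shutdown price.
ATC = 288/Q + 35 - 16Q + 2Q^2. Setting dATC/dQ = −288/Q^2 − 16 + 4Q = 0 gives Q = 6 (since 4·6^3 − 16·6^2 = 288).
min ATC = 288/6 + 35 − 16·6 + 2·6^2 = $59. That is the break-even price.
For $3 ≤ P < $59 the firm produces at a loss; below $3 it shuts down.

Shutdown price = $3; break-even price = $59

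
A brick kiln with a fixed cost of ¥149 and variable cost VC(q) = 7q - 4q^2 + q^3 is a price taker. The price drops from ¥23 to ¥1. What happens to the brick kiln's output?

MC = 7 - 8q + 3q^2; the shutdown threshold is min AVC = ¥3 (at q = 2).
At P = ¥23 ≥ min AVC, set P = MC on the rising branch: q = 4.
At P = ¥1 < min AVC = ¥3, price no longer covers variable cost at any output, so the firm shuts down: q = 0.

Output falls from 4 to 0 (the firm shuts down)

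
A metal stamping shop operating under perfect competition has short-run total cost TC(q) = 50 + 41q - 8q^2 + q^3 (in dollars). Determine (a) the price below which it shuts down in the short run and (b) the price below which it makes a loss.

Shutdown price = $25; break-even price = $36

Shutdown price = min AVC. AVC = 41 - 8q + q^2, with vertex at q = 4 and minimum $25.
ATC = 50/q + 41 - 8q + q^2. Setting dATC/dq = −50/q^2 − 8 + 2q = 0 gives q = 5 (since 2·5^3 − 8·5^2 = 50).
min ATC = 50/5 + 41 − 8·5 + 5^2 = $36. That is the break-even price.
For $25 ≤ P < $36 the firm produces at a loss; below $25 it shuts down.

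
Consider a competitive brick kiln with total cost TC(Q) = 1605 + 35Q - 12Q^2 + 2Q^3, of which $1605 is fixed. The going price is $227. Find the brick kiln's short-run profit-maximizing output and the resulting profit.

AVC = 35 - 12Q + 2Q^2 has its minimum $17 at Q = 3; price $227 clears that bar, so the firm operates.
With MC = 35 - 24Q + 6Q^2, P = MC on the upward-sloping part at Q* = 8.
TR = 227·8 = 1816. TC = 1605 + 536 = 2141. Profit = 1816 − 2141 = -$325.
That loss of $325 beats the $1605 the firm would lose by shutting down; producing recovers $1280 of fixed cost.

Profit = -$325 at Q = 8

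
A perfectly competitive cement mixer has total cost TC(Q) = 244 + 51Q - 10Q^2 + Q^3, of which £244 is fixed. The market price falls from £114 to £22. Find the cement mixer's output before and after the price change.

MC = 51 - 20Q + 3Q^2; the shutdown threshold is min AVC = £26 (at Q = 5).
With P = £114 above the shutdown price, P = MC gives Q = 9.
At P = £22 < min AVC = £26, price no longer covers variable cost at any output, so the firm shuts down: Q = 0.

Output falls from 9 to 0 (the firm shuts down)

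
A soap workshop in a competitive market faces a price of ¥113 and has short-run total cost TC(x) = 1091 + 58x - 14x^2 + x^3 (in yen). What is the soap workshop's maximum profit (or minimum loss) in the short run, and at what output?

AVC = 58 - 14x + x^2 has its minimum ¥9 at x = 7; price ¥113 clears that bar, so the firm operates.
With MC = 58 - 28x + 3x^2, P = MC on the upward-sloping part at x* = 11.
TR = 113·11 = 1243. TC = 1091 + 275 = 1366. Profit = 1243 − 1366 = -¥123.
By producing, the firm covers all variable cost plus ¥968 of fixed cost; shutting down would lose the full ¥1091.

Profit = -¥123 at x = 11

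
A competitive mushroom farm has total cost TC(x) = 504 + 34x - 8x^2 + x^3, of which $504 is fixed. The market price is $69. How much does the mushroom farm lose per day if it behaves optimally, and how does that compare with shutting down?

AVC = 34 - 8x + x^2 has its minimum $18 at x = 4; price $69 clears that bar, so the firm operates.
MC = 34 - 16x + 3x^2. Setting P = MC and taking the root on the rising branch gives x* = 7.
TR = 69·7 = 483. TC = 504 + 189 = 693. Profit = 483 − 693 = -$210.
Shutting down would mean losing the fixed cost of $504, so operating at a loss of $210 is better by $294.

Profit = -$210 at x = 7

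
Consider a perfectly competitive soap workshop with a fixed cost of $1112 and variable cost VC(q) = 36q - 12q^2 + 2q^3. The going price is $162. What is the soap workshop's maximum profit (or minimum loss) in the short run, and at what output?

AVC = 36 - 12q + 2q^2; min AVC = $18 at q = 3. Since P = $162 ≥ min AVC, the firm produces.
With MC = 36 - 24q + 6q^2, P = MC on the upward-sloping part at q* = 7.
TR = 162·7 = 1134. TC = 1112 + 350 = 1462. Profit = 1134 − 1462 = -$328.
That loss of $328 beats the $1112 the firm would lose by shutting down; producing recovers $784 of fixed cost.

Profit = -$328 at q = 7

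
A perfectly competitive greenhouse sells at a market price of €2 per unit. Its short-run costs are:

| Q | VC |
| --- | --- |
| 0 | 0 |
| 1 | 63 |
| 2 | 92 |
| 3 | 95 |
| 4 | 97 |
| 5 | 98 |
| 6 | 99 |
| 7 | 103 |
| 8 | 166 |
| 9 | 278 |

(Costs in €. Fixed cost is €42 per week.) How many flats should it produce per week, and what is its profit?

Q = 0 (shut down); profit = -€42

Profit at each row (π = 2Q − TC): Q=0: -42; Q=1: -103; Q=2: -130; Q=3: -131; Q=4: -131; Q=5: -130; Q=6: -129; Q=7: -131; Q=8: -192; Q=9: -302.
Profit is highest at Q = 0. Equivalently, the lowest AVC in the table is 103/7 ≈ €14.71 at Q = 7, and P = €2 falls below it — price never covers variable cost, so the firm shuts down and loses only its fixed cost.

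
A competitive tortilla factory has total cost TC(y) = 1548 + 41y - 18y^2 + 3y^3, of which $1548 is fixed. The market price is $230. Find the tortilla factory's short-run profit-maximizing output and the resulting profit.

AVC = 41 - 18y + 3y^2 has its minimum $14 at y = 3; price $230 clears that bar, so the firm operates.
MC = 41 - 36y + 9y^2. Setting P = MC and taking the root on the rising branch gives y* = 7.
TR = 230·7 = 1610. TC = 1548 + 434 = 1982. Profit = 1610 − 1982 = -$372.
By producing, the firm covers all variable cost plus $1176 of fixed cost; shutting down would lose the full $1548.

Profit = -$372 at y = 7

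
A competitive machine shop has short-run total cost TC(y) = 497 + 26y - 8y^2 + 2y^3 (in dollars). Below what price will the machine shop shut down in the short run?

The shutdown price is the minimum of AVC. VC = 26y - 8y^2 + 2y^3, so AVC = 26 - 8y + 2y^2.
dAVC/dy = -8 + 4y = 0 gives y = 2. min AVC = 26 - 8·2 + 2·2^2 = 18.
For P < $18 the firm produces nothing.

$18 per unit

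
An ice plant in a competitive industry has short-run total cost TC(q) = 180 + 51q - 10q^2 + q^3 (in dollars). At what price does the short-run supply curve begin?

$26 per unit

The shutdown price is the minimum of AVC. VC = 51q - 10q^2 + q^3, so AVC = 51 - 10q + q^2.
dAVC/dq = -10 + 2q = 0 gives q = 5. min AVC = 51 - 10·5 + 5^2 = 26.
So the shutdown price is $26.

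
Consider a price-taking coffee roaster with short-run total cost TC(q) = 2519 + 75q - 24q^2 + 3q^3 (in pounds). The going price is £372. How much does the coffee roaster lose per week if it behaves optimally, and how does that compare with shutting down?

AVC = 75 - 24q + 3q^2; min AVC = £27 at q = 4. Since P = £372 ≥ min AVC, the firm produces.
With MC = 75 - 48q + 9q^2, P = MC on the upward-sloping part at q* = 9.
TR = 372·9 = 3348. TC = 2519 + 918 = 3437. Profit = 3348 − 3437 = -£89.
By producing, the firm covers all variable cost plus £2430 of fixed cost; shutting down would lose the full £2519.

Profit = -£89 at q = 9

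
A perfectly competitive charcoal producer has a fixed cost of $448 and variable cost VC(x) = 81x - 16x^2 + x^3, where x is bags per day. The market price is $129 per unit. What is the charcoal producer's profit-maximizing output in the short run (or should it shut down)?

Produce at x = 12

Variable cost is VC = 81x - 16x^2 + x^3, so AVC = VC/x = 81 - 16x + x^2 and MC = dTC/dx = 81 - 32x + 3x^2.
The AVC parabola has its vertex at x = 16/2 = 8, where AVC = 81 - 16·8 + 8^2 = $17.
Since P = $129 ≥ min AVC = $17, price covers variable cost and the firm should produce.
Set P = MC: 129 = 81 - 32x + 3x^2 → -48 - 32x + 3x^2 = 0. The roots are x = -4/3 and x = 12; the profit-maximizing output is on the rising part of MC, so x* = 12.
Check: AVC at x = 12 is $33 ≤ P, so revenue covers variable cost.
Profit = P·x − TC = 129·12 − 844 = $704.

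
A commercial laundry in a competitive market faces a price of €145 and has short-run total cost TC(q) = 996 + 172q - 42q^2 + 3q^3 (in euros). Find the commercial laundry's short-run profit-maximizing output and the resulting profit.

AVC = 172 - 42q + 3q^2; min AVC = €25 at q = 7. Since P = €145 ≥ min AVC, the firm produces.
MC = 172 - 84q + 9q^2. Setting P = MC and taking the root on the rising branch gives q* = 9.
TR = 145·9 = 1305. TC = 996 + 333 = 1329. Profit = 1305 − 1329 = -€24.
By producing, the firm covers all variable cost plus €972 of fixed cost; shutting down would lose the full €996.

Profit = -€24 at q = 9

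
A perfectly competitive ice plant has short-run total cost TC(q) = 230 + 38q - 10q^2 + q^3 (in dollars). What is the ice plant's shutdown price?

$13 per unit

Short-run supply begins at min AVC. From VC = 38q - 10q^2 + q^3, AVC = 38 - 10q + q^2.
dAVC/dq = -10 + 2q = 0 gives q = 5. min AVC = 38 - 10·5 + 5^2 = 13.
So the shutdown price is $13.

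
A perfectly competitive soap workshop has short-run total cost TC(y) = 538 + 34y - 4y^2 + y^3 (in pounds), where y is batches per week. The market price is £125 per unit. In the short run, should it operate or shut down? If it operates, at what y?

From TC, MC = TC'(y) = 34 - 8y + 3y^2 and AVC = VC/y = 34 - 4y + y^2.
AVC hits its minimum where MC = AVC, at y = 2, giving min AVC = 34 - 4·2 + 2^2 = £30.
Because £125 ≥ £30, revenue can cover variable cost; the firm operates.
Solving P = MC: -91 - 8y + 3y^2 = 0 ⇒ y = -13/3 or 7. On the upward-sloping branch, y* = 7.
Check: AVC at y = 7 is £55 ≤ P, so revenue covers variable cost.
Profit = P·y − TC = 125·7 − 923 = -£48, a loss, but smaller than the £538 fixed cost the firm would lose by shutting down.

Produce at y = 7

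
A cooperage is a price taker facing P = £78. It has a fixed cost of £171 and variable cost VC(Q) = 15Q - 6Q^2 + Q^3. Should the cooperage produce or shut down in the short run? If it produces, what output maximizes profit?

Strip out fixed cost: VC = 15Q - 6Q^2 + Q^3. Then AVC = 15 - 6Q + Q^2 and MC = 15 - 12Q + 3Q^2.
AVC hits its minimum where MC = AVC, at Q = 3, giving min AVC = 15 - 6·3 + 3^2 = £6.
Since P = £78 ≥ min AVC = £6, price covers variable cost and the firm should produce.
P = MC gives -63 - 12Q + 3Q^2 = 0, with roots -3 and 7. Take the larger (rising MC): Q* = 7.
Check: AVC at Q = 7 is £22 ≤ P, so revenue covers variable cost.
Profit = P·Q − TC = 78·7 − 325 = £221.

Produce at Q = 7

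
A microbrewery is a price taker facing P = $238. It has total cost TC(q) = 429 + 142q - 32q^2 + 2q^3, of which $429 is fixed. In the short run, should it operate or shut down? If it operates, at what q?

Produce at q = 12

Variable cost is VC = 142q - 32q^2 + 2q^3, so AVC = VC/q = 142 - 32q + 2q^2 and MC = dTC/dq = 142 - 64q + 6q^2.
The AVC parabola has its vertex at q = 32/4 = 8, where AVC = 142 - 32·8 + 2·8^2 = $14.
Since P = $238 ≥ min AVC = $14, price covers variable cost and the firm should produce.
Solving P = MC: -96 - 64q + 6q^2 = 0 ⇒ q = -4/3 or 12. On the upward-sloping branch, q* = 12.
Check: AVC at q = 12 is $46 ≤ P, so revenue covers variable cost.
Profit = P·q − TC = 238·12 − 981 = $1875.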